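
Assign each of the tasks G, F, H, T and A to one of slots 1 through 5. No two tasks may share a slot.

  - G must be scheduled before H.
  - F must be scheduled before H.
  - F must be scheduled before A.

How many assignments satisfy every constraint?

Splitting on G: it can be 1 (8), 2 (8), 3 (6), 4 (3). Listing each branch's schedules as (F, H, T, A):
G=1: (2,3,4,5) (2,3,5,4) (2,4,3,5) (2,4,5,3) (2,5,3,4) (2,5,4,3) (3,4,2,5) (3,5,2,4) — 8.
G=2: (1,3,4,5) (1,3,5,4) (1,4,3,5) (1,4,5,3) (1,5,3,4) (1,5,4,3) (3,4,1,5) (3,5,1,4) — 8.
G=3: (1,4,2,5) (1,4,5,2) (1,5,2,4) (1,5,4,2) (2,4,1,5) (2,5,1,4) — 6.
G=4: (1,5,2,3) (1,5,3,2) (2,5,1,3) — 3.
Summing: 8 + 8 + 6 + 3 = 25.

25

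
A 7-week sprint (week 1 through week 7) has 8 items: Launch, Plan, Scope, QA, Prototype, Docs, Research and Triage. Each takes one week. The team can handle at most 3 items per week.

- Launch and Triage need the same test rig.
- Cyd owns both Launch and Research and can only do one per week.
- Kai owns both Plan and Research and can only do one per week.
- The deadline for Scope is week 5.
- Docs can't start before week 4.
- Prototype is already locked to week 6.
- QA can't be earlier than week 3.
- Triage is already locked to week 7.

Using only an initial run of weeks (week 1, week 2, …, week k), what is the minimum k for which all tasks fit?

7 weeks

With at most 3 per week and 8 tasks, at least 3 weeks are needed.
Triage can't be placed before week 7, so the schedule must run through at least week 7.
7 works (last occupied week: week 7): for example Scope=week 1, QA=week 3, Prototype=week 6, Triage=week 7, Launch=week 1, Docs=week 4, Plan=week 1, Research=week 2.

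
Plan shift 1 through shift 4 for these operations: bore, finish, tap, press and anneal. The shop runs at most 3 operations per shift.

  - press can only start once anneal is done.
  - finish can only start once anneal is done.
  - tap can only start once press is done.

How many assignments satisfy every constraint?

44

Splitting on bore: it can be shift 1 (11), shift 2 (11), shift 3 (11), shift 4 (11). Listing each branch's schedules as (finish, tap, press, anneal) by shift number:
bore=shift 1: (2,3,2,1) (2,4,2,1) (2,4,3,1) (3,3,2,1) (3,4,2,1) (3,4,3,1) (3,4,3,2) (4,3,2,1) (4,4,2,1) (4,4,3,1) (4,4,3,2) — 11.
bore=shift 2: (2,3,2,1) (2,4,2,1) (2,4,3,1) (3,3,2,1) (3,4,2,1) (3,4,3,1) (3,4,3,2) (4,3,2,1) (4,4,2,1) (4,4,3,1) (4,4,3,2) — 11.
bore=shift 3: (2,3,2,1) (2,4,2,1) (2,4,3,1) (3,3,2,1) (3,4,2,1) (3,4,3,1) (3,4,3,2) (4,3,2,1) (4,4,2,1) (4,4,3,1) (4,4,3,2) — 11.
bore=shift 4: (2,3,2,1) (2,4,2,1) (2,4,3,1) (3,3,2,1) (3,4,2,1) (3,4,3,1) (3,4,3,2) (4,3,2,1) (4,4,2,1) (4,4,3,1) (4,4,3,2) — 11.
Summing: 11 + 11 + 11 + 11 = 44.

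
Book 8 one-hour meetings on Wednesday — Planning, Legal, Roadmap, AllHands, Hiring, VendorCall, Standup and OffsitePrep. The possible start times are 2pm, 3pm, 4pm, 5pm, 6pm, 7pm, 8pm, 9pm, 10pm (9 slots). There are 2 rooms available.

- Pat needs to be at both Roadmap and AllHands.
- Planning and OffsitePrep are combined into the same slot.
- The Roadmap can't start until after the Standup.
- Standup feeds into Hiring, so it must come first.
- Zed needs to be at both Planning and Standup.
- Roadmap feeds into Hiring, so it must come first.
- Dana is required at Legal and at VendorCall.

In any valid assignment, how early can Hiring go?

Precedence pushes Hiring to at least 4pm.
Hiring at 4pm is achievable: Legal -> 2pm, VendorCall -> 3pm, Standup -> 2pm, OffsitePrep -> 5pm, Roadmap -> 3pm, Planning -> 5pm, AllHands -> 4pm, Hiring -> 4pm.

4pm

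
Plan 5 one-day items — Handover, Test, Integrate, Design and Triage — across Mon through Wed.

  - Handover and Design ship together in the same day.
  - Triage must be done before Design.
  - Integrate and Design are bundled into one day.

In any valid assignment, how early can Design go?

Precedence pushes Design to at least Tue.
Design at Tue is achievable: Triage -> Mon; Design -> Tue; Integrate -> Tue; Test -> Mon; Handover -> Tue.

Tue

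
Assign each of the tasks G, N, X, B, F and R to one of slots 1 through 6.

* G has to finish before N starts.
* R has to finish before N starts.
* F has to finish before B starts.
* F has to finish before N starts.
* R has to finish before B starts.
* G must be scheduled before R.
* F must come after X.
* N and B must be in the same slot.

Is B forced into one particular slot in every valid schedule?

B can be 3 (e.g. G=1, R=2, F=2, N=3, X=1, B=3) or 4 (e.g. X=1, B=4, G=1, F=2, N=4, R=2).

No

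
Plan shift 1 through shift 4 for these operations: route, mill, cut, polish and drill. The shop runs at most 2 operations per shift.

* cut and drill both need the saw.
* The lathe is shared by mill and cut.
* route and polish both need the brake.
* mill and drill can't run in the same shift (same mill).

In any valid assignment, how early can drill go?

drill at shift 1 is achievable: cut=shift 3; polish=shift 2; mill=shift 2; drill=shift 1; route=shift 1.

shift 1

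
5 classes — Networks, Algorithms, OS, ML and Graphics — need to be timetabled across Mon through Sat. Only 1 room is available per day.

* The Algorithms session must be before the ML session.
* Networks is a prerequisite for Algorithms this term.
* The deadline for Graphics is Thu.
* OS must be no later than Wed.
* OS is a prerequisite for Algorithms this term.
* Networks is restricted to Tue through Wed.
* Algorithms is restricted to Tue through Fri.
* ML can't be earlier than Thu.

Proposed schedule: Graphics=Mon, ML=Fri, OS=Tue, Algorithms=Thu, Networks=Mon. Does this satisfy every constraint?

No. Networks is restricted to Tue through Wed is not satisfied.

Networks is a prerequisite for Algorithms this term — holds.
The deadline for Graphics is Thu — holds.
OS must be no later than Wed — holds.
ML can't be earlier than Thu — holds.
The Algorithms session must be before the ML session — holds.
Only 1 room is available per day — violated.
Networks is restricted to Tue through Wed — violated.
OS is a prerequisite for Algorithms this term — holds.
Algorithms is restricted to Tue through Fri — holds.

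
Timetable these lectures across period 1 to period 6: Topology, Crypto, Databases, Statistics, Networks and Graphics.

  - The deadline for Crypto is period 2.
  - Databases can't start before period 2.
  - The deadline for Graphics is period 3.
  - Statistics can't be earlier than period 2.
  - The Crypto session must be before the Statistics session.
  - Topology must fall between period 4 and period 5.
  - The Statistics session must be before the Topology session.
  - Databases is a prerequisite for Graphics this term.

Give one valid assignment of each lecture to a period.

Statistics=period 2, Topology=period 4, Graphics=period 3, Databases=period 2, Crypto=period 1, Networks=period 1

Checking: Crypto(period 1) before Statistics(period 2); Databases(period 2) before Graphics(period 3); Statistics(period 2) before Topology(period 4); Graphics=period 3 in [period 1,period 3]; Statistics=period 2 in [period 2,period 6]; Databases=period 2 in [period 2,period 6]; Topology=period 4 in [period 4,period 5]; Crypto=period 1 in [period 1,period 2].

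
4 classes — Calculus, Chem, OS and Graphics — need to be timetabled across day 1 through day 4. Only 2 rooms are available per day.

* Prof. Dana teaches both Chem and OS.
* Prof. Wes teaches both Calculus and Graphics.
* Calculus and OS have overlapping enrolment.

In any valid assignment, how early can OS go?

OS at day 1 is achievable: Calculus=day 2, OS=day 1, Chem=day 2, Graphics=day 1.

day 1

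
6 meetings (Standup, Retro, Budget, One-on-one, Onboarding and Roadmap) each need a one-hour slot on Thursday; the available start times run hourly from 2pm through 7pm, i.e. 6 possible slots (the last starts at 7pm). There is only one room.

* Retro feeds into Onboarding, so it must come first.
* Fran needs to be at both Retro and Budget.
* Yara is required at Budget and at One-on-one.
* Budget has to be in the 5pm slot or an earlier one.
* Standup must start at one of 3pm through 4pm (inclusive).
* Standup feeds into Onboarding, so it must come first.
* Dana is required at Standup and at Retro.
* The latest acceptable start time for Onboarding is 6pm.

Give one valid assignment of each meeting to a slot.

Retro -> 4pm; Onboarding -> 5pm; Standup -> 3pm; Roadmap -> 7pm; Budget -> 2pm; One-on-one -> 6pm

Checking: Standup(3pm) before Onboarding(5pm); Retro(4pm) before Onboarding(5pm); Budget(2pm) != One-on-one(6pm); Standup(3pm) != Retro(4pm); Retro(4pm) != Budget(2pm); Budget=2pm in [2pm,5pm]; Standup=3pm in [3pm,4pm]; Onboarding=5pm in [2pm,6pm]; max 1 per slot (cap 1).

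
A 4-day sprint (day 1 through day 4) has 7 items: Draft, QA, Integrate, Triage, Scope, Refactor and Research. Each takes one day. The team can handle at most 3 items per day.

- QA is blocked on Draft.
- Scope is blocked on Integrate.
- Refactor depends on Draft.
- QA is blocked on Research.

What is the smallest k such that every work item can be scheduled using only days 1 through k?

The precedence chain requires at least 2 distinct days.
With at most 3 per day and 7 work items, at least 3 days are needed.
3 works (last occupied day: day 3): for example Scope=day 2; Triage=day 3; Refactor=day 2; Draft=day 1; QA=day 2; Integrate=day 1; Research=day 1.

3 days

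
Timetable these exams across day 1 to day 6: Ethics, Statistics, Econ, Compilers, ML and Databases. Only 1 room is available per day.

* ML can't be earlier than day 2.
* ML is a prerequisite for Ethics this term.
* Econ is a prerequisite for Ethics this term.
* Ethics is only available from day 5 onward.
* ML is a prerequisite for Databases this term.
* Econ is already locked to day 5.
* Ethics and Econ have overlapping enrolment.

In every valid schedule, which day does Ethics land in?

Ethics's window is day 5–day 6.
Econ is fixed at day 5, and Ethics can't share a day with Econ.
So Ethics must be day 6.

day 6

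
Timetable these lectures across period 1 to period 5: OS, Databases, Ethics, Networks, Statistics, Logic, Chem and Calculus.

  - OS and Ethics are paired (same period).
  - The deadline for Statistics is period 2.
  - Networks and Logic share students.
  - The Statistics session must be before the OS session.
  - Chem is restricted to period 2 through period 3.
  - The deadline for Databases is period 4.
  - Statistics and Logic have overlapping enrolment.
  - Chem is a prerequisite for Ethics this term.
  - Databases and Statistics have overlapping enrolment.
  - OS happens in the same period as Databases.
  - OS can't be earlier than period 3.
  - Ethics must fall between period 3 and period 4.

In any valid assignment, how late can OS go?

period 4

OS is available from period 3; OS must be in the same period as Databases, which can't be after period 4, so OS is at most period 4.
OS at period 4 is achievable: Statistics -> period 1, Databases -> period 4, Calculus -> period 1, OS -> period 4, Logic -> period 2, Networks -> period 1, Ethics -> period 4, Chem -> period 2.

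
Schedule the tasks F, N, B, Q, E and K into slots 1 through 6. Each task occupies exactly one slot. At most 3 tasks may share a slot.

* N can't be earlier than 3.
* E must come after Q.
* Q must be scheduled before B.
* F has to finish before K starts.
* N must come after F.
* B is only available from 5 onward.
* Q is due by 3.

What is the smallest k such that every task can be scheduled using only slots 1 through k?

The precedence chain requires at least 2 distinct slots.
With at most 3 per slot and 6 tasks, at least 2 slots are needed.
B can't be placed before 5, so the schedule must run through at least slot 5.
5 works (last occupied slot: 5): for example K in 2; Q in 1; F in 1; E in 2; B in 5; N in 3.

5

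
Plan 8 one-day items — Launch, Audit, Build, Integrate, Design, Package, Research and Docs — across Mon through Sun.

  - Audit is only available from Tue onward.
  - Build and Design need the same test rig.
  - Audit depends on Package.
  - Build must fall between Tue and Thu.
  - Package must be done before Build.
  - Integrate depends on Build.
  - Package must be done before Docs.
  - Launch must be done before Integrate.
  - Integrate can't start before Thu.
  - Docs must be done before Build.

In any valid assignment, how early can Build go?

Build is available from Tue; precedence pushes Build to at least Wed; Build's own window allows nothing later than Thu.
Build at Wed is achievable: Design in Mon; Package in Mon; Integrate in Thu; Research in Mon; Build in Wed; Audit in Tue; Launch in Mon; Docs in Tue.

Wed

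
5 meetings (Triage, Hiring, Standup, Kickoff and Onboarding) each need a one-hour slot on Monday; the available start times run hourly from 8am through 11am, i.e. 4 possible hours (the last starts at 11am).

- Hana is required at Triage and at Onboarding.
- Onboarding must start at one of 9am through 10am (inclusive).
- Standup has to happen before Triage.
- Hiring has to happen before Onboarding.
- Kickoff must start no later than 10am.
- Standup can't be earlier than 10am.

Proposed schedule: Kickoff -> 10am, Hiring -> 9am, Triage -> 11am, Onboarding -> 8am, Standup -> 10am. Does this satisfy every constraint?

Kickoff must start no later than 10am — holds.
Hiring has to happen before Onboarding — violated.
Standup has to happen before Triage — holds.
Onboarding must start at one of 9am through 10am (inclusive) — violated.
Hana is required at Triage and at Onboarding — holds.
Standup can't be earlier than 10am — holds.

Invalid. Onboarding must start at one of 9am through 10am (inclusive).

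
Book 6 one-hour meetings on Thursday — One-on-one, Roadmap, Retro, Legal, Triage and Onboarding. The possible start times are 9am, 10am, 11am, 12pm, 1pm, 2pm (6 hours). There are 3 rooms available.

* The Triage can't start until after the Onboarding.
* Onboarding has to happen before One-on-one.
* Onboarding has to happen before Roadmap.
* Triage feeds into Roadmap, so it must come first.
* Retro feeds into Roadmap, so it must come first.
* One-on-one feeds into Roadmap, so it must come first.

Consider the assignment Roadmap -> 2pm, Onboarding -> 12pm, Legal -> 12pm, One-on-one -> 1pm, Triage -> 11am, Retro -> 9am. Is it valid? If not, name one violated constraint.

Invalid. The Triage can't start until after the Onboarding.

Onboarding has to happen before One-on-one — holds.
Onboarding has to happen before Roadmap — holds.
Triage feeds into Roadmap, so it must come first — holds.
There are 3 rooms available — holds.
One-on-one feeds into Roadmap, so it must come first — holds.
The Triage can't start until after the Onboarding — violated.
Retro feeds into Roadmap, so it must come first — holds.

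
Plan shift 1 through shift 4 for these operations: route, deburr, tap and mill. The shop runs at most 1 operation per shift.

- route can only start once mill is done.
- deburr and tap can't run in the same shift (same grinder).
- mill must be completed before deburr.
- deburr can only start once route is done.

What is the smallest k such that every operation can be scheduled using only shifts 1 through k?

4 shifts

The precedence chain requires at least 3 distinct shifts.
With at most 1 per shift and 4 operations, at least 4 shifts are needed.
4 works (last occupied shift: shift 4): for example deburr -> shift 3, mill -> shift 1, tap -> shift 4, route -> shift 2.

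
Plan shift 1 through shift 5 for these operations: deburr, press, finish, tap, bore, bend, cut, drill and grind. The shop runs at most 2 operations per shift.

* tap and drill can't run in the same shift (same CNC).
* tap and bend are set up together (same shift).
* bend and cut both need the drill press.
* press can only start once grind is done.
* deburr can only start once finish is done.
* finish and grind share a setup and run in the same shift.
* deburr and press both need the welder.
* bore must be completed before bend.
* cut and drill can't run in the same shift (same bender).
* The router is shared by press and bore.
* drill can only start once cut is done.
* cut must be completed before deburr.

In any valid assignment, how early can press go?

shift 2

Precedence pushes press to at least shift 2.
press at shift 2 is achievable: tap=shift 4, drill=shift 5, deburr=shift 3, press=shift 2, finish=shift 1, bend=shift 4, bore=shift 3, cut=shift 2, grind=shift 1.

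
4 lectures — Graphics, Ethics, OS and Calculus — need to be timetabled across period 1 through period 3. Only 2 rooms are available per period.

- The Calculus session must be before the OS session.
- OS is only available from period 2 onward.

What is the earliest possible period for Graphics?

period 1

Graphics at period 1 is achievable: OS in period 2; Calculus in period 1; Ethics in period 2; Graphics in period 1.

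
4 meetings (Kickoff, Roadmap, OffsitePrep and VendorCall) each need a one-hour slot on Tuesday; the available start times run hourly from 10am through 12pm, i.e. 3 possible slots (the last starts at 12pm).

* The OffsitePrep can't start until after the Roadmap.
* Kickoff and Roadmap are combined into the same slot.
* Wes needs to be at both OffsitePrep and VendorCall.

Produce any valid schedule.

Kickoff in 10am, Roadmap in 10am, VendorCall in 10am, OffsitePrep in 11am

Checking: Roadmap(10am) before OffsitePrep(11am); OffsitePrep(11am) != VendorCall(10am); Kickoff = Roadmap = 10am.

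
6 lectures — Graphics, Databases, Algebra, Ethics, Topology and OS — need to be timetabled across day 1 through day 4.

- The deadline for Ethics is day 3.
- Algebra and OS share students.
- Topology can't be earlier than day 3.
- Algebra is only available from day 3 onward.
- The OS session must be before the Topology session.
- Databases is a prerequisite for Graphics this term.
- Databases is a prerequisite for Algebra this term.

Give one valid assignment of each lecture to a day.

Databases in day 1; OS in day 1; Ethics in day 1; Topology in day 3; Algebra in day 3; Graphics in day 2

Checking: OS(day 1) before Topology(day 3); Databases(day 1) before Algebra(day 3); Databases(day 1) before Graphics(day 2); Algebra(day 3) != OS(day 1); Algebra=day 3 in [day 3,day 4]; Ethics=day 1 in [day 1,day 3]; Topology=day 3 in [day 3,day 4].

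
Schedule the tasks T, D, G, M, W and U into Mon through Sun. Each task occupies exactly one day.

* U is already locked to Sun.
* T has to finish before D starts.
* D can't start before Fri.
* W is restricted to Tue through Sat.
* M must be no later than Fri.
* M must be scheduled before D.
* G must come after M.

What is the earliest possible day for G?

Precedence pushes G to at least Tue.
G at Tue is achievable: T in Mon; M in Mon; G in Tue; D in Fri; W in Tue; U in Sun.

Tue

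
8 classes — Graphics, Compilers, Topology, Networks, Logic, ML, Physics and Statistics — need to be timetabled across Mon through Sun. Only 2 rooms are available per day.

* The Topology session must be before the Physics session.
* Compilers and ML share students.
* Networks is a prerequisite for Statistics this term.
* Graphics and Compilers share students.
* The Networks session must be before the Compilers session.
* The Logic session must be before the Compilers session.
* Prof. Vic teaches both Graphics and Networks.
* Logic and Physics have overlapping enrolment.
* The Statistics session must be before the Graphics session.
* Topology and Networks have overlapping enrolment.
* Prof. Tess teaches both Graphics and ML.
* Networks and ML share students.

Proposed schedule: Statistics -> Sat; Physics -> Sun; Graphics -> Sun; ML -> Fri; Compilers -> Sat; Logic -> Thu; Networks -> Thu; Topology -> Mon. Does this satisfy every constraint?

Compilers and ML share students — holds.
Networks is a prerequisite for Statistics this term — holds.
Networks and ML share students — holds.
The Statistics session must be before the Graphics session — holds.
Only 2 rooms are available per day — holds.
Logic and Physics have overlapping enrolment — holds.
Prof. Vic teaches both Graphics and Networks — holds.
The Networks session must be before the Compilers session — holds.
Graphics and Compilers share students — holds.
Prof. Tess teaches both Graphics and ML — holds.
The Topology session must be before the Physics session — holds.
The Logic session must be before the Compilers session — holds.
Topology and Networks have overlapping enrolment — holds.

Yes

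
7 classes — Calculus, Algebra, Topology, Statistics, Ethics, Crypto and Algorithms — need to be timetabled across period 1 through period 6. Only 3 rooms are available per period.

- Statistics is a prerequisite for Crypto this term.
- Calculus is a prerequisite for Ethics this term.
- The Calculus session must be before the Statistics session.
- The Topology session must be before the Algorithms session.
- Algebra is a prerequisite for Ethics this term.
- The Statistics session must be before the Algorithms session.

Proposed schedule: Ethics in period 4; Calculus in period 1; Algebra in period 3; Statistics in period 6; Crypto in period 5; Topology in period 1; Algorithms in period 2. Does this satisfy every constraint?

Invalid. The Statistics session must be before the Algorithms session.

Algebra is a prerequisite for Ethics this term — holds.
Statistics is a prerequisite for Crypto this term — violated.
The Statistics session must be before the Algorithms session — violated.
The Topology session must be before the Algorithms session — holds.
The Calculus session must be before the Statistics session — holds.
Calculus is a prerequisite for Ethics this term — holds.
Only 3 rooms are available per period — holds.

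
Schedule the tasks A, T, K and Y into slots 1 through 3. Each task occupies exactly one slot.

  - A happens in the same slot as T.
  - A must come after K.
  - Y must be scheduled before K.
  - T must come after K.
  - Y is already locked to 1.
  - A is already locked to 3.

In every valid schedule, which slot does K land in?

2

Y is fixed at 1 and must come before K, so K is at least 2.
A is fixed at 3 and must come after K, so K is at most 2.
So K must be 2.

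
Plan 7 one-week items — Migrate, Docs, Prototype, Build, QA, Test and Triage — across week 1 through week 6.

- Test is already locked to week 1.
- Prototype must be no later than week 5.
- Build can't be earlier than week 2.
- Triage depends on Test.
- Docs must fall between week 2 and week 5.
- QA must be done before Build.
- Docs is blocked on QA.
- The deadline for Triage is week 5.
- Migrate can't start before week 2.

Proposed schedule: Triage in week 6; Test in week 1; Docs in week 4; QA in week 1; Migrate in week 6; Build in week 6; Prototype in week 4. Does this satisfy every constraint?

Triage depends on Test — holds.
Test is already locked to week 1 — holds.
Build can't be earlier than week 2 — holds.
QA must be done before Build — holds.
Prototype must be no later than week 5 — holds.
Docs is blocked on QA — holds.
The deadline for Triage is week 5 — violated.
Docs must fall between week 2 and week 5 — holds.
Migrate can't start before week 2 — holds.

No — it violates: The deadline for Triage is week 5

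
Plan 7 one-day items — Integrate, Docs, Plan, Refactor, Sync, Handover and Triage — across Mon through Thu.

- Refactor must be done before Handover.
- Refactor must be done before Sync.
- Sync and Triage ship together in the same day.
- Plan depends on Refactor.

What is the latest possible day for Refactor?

Wed

Downstream work caps Refactor at Wed.
Refactor at Wed is achievable: Docs=Mon, Refactor=Wed, Handover=Thu, Sync=Thu, Plan=Thu, Triage=Thu, Integrate=Mon.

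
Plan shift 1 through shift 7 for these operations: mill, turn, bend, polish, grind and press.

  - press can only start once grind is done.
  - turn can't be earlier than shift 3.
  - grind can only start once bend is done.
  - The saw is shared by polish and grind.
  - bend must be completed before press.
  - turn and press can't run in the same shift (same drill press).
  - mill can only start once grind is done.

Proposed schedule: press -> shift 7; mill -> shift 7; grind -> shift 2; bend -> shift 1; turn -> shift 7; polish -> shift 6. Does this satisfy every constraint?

Invalid. turn and press can't run in the same shift (same drill press).

turn can't be earlier than shift 3 — holds.
The saw is shared by polish and grind — holds.
turn and press can't run in the same shift (same drill press) — violated.
mill can only start once grind is done — holds.
grind can only start once bend is done — holds.
press can only start once grind is done — holds.
bend must be completed before press — holds.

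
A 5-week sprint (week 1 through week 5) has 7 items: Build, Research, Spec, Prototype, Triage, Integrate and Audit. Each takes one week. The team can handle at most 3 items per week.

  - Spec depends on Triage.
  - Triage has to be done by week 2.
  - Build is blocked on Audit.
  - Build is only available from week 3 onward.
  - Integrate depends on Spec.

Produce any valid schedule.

Prototype -> week 2; Research -> week 1; Spec -> week 2; Build -> week 3; Audit -> week 1; Integrate -> week 3; Triage -> week 1

Checking: Audit(week 1) before Build(week 3); Spec(week 2) before Integrate(week 3); Triage(week 1) before Spec(week 2); Build=week 3 in [week 3,week 5]; Triage=week 1 in [week 1,week 2]; max 3 per week (cap 3).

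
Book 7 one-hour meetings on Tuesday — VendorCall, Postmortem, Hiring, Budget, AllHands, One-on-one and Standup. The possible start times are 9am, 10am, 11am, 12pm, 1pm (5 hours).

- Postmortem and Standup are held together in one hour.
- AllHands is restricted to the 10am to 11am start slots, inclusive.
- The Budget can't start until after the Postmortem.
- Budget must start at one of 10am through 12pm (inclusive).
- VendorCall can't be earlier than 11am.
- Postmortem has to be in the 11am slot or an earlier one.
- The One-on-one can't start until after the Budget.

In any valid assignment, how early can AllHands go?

10am

AllHands is available from 10am; AllHands's own window allows nothing later than 11am.
AllHands at 10am is achievable: AllHands in 10am; One-on-one in 11am; Hiring in 9am; Budget in 10am; Standup in 9am; Postmortem in 9am; VendorCall in 11am.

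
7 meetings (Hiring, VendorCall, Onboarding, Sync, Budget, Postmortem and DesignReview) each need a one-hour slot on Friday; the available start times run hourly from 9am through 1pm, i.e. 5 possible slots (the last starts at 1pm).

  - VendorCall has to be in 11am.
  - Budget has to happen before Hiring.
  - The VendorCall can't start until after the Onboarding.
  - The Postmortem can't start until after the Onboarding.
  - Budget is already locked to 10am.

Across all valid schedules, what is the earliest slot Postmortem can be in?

10am

Precedence pushes Postmortem to at least 10am.
Postmortem at 10am is achievable: DesignReview in 9am; Sync in 9am; Onboarding in 9am; Postmortem in 10am; VendorCall in 11am; Budget in 10am; Hiring in 11am.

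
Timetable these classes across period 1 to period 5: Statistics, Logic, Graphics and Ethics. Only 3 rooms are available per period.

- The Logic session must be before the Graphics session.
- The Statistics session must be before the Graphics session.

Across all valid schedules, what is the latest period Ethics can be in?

period 5

Ethics at period 5 is achievable: Statistics -> period 1; Graphics -> period 2; Ethics -> period 5; Logic -> period 1.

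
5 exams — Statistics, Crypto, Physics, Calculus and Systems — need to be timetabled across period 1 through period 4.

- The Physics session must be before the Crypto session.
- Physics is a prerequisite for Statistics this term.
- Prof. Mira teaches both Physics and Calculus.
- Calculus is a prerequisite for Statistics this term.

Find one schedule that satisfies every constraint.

Systems=period 1; Crypto=period 2; Physics=period 1; Statistics=period 3; Calculus=period 2

Checking: Calculus(period 2) before Statistics(period 3); Physics(period 1) before Crypto(period 2); Physics(period 1) before Statistics(period 3); Physics(period 1) != Calculus(period 2).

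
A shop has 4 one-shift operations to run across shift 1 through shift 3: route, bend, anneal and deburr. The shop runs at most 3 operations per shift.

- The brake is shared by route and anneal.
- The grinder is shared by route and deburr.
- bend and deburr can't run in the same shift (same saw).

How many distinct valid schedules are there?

Splitting on route: it can be shift 1 (8), shift 2 (8), shift 3 (8). Listing each branch's schedules as (bend, anneal, deburr) by shift number:
route=shift 1: (1,2,2) (1,2,3) (1,3,2) (1,3,3) (2,2,3) (2,3,3) (3,2,2) (3,3,2) — 8.
route=shift 2: (1,1,3) (1,3,3) (2,1,1) (2,1,3) (2,3,1) (2,3,3) (3,1,1) (3,3,1) — 8.
route=shift 3: (1,1,2) (1,2,2) (2,1,1) (2,2,1) (3,1,1) (3,1,2) (3,2,1) (3,2,2) — 8.
Summing: 8 + 8 + 8 = 24.

24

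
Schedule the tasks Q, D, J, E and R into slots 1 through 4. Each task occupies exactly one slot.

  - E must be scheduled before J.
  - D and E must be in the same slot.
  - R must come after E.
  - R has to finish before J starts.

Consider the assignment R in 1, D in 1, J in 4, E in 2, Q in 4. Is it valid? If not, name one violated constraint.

E must be scheduled before J — holds.
R has to finish before J starts — holds.
R must come after E — violated.
D and E must be in the same slot — violated.

No — it violates: R must come after E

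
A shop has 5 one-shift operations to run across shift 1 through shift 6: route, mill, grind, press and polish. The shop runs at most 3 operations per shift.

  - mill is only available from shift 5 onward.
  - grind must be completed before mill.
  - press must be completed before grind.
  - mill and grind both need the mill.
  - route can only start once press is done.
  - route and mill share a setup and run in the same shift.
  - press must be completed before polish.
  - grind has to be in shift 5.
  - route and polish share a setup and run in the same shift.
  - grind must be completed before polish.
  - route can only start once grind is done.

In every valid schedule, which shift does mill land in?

mill's window is shift 5–shift 6.
grind is fixed at shift 5, and mill can't share a shift with grind.
So mill must be shift 6.

shift 6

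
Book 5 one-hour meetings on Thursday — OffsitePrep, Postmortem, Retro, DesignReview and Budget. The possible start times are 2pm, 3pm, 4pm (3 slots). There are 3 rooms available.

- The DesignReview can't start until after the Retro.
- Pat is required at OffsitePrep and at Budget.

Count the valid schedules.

Splitting on OffsitePrep: it can be 2pm (18), 3pm (18), 4pm (18). Listing each branch's schedules as (Postmortem, Retro, DesignReview, Budget):
OffsitePrep=2pm: (2pm,2pm,3pm,3pm) (2pm,2pm,3pm,4pm) (2pm,2pm,4pm,3pm) (2pm,2pm,4pm,4pm) (2pm,3pm,4pm,3pm) (2pm,3pm,4pm,4pm) (3pm,2pm,3pm,3pm) (3pm,2pm,3pm,4pm) (3pm,2pm,4pm,3pm) (3pm,2pm,4pm,4pm) (3pm,3pm,4pm,3pm) (3pm,3pm,4pm,4pm) (4pm,2pm,3pm,3pm) (4pm,2pm,3pm,4pm) (4pm,2pm,4pm,3pm) (4pm,2pm,4pm,4pm) (4pm,3pm,4pm,3pm) (4pm,3pm,4pm,4pm) — 18.
OffsitePrep=3pm: (2pm,2pm,3pm,2pm) (2pm,2pm,3pm,4pm) (2pm,2pm,4pm,2pm) (2pm,2pm,4pm,4pm) (2pm,3pm,4pm,2pm) (2pm,3pm,4pm,4pm) (3pm,2pm,3pm,2pm) (3pm,2pm,3pm,4pm) (3pm,2pm,4pm,2pm) (3pm,2pm,4pm,4pm) (3pm,3pm,4pm,2pm) (3pm,3pm,4pm,4pm) (4pm,2pm,3pm,2pm) (4pm,2pm,3pm,4pm) (4pm,2pm,4pm,2pm) (4pm,2pm,4pm,4pm) (4pm,3pm,4pm,2pm) (4pm,3pm,4pm,4pm) — 18.
OffsitePrep=4pm: (2pm,2pm,3pm,2pm) (2pm,2pm,3pm,3pm) (2pm,2pm,4pm,2pm) (2pm,2pm,4pm,3pm) (2pm,3pm,4pm,2pm) (2pm,3pm,4pm,3pm) (3pm,2pm,3pm,2pm) (3pm,2pm,3pm,3pm) (3pm,2pm,4pm,2pm) (3pm,2pm,4pm,3pm) (3pm,3pm,4pm,2pm) (3pm,3pm,4pm,3pm) (4pm,2pm,3pm,2pm) (4pm,2pm,3pm,3pm) (4pm,2pm,4pm,2pm) (4pm,2pm,4pm,3pm) (4pm,3pm,4pm,2pm) (4pm,3pm,4pm,3pm) — 18.
Summing: 18 + 18 + 18 = 54.

54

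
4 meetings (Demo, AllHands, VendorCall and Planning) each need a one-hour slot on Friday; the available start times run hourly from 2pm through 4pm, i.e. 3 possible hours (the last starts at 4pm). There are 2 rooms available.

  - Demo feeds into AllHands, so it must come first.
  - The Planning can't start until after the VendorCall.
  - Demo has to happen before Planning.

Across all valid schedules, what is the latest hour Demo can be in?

3pm

Downstream work caps Demo at 3pm.
Demo at 3pm is achievable: AllHands in 4pm; Planning in 4pm; VendorCall in 2pm; Demo in 3pm.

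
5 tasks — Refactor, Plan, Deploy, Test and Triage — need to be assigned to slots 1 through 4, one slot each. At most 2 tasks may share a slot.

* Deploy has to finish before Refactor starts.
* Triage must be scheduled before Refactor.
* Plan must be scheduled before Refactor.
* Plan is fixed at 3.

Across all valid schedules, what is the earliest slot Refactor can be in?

4

Precedence pushes Refactor to at least 4.
Refactor at 4 is achievable: Plan in 3; Test in 2; Deploy in 1; Triage in 1; Refactor in 4.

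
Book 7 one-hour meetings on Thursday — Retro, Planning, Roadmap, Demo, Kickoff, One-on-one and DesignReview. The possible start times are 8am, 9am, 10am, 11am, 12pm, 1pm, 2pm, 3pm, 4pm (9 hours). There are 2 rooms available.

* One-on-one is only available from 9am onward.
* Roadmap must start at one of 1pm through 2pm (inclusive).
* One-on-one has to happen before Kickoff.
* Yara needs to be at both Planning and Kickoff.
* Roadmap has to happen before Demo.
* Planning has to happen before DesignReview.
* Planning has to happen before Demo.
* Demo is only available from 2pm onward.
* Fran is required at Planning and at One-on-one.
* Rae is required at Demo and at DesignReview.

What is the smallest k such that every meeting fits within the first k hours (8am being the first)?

The precedence chain requires at least 2 distinct hours.
With at most 2 per hour and 7 meetings, at least 4 hours are needed.
Demo can't be placed before 2pm — that is hour 7 counting from 8am — so the schedule must run through at least 7 hours.
7 works (last occupied hour: 2pm): for example Planning=8am; One-on-one=9am; Roadmap=1pm; DesignReview=9am; Retro=8am; Demo=2pm; Kickoff=10am.

7 hours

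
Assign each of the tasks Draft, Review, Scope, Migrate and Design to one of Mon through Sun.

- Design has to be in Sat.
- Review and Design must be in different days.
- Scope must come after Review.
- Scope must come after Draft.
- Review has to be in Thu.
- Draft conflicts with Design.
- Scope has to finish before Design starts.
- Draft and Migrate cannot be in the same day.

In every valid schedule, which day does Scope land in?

Fri

Review is fixed at Thu and must come before Scope, so Scope is at least Fri.
Design is fixed at Sat and must come after Scope, so Scope is at most Fri.
So Scope must be Fri.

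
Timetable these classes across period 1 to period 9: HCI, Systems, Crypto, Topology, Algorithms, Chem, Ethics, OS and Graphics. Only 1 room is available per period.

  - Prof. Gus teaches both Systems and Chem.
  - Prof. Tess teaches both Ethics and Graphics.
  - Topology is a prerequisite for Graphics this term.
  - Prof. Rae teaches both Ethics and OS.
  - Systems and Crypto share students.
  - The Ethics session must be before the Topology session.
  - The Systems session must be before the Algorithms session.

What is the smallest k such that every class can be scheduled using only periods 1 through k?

The precedence chain requires at least 3 distinct periods.
With at most 1 per period and 9 classes, at least 9 periods are needed.
9 works (last occupied period: period 9): for example OS in period 9; HCI in period 6; Crypto in period 7; Graphics in period 5; Topology in period 2; Systems in period 3; Chem in period 8; Algorithms in period 4; Ethics in period 1.

9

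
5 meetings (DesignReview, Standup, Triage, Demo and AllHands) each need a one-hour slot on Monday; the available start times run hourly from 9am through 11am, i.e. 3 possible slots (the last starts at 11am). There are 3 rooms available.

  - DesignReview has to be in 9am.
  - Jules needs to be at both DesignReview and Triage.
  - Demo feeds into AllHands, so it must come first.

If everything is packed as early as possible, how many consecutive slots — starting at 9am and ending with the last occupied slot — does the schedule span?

2

The precedence chain requires at least 2 distinct slots.
With at most 3 per slot and 5 meetings, at least 2 slots are needed.
2 works (last occupied slot: 10am): for example AllHands in 10am, Standup in 9am, Triage in 10am, DesignReview in 9am, Demo in 9am.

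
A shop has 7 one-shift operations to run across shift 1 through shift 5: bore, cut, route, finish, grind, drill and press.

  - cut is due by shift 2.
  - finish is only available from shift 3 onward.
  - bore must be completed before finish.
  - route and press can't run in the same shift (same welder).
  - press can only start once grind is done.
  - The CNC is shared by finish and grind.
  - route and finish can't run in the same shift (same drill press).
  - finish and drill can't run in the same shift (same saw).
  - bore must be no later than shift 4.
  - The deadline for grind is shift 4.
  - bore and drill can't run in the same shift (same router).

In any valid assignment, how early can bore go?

Bore's own window allows nothing later than shift 4.
bore at shift 1 is achievable: drill in shift 2; route in shift 1; finish in shift 3; bore in shift 1; grind in shift 1; press in shift 2; cut in shift 1.

shift 1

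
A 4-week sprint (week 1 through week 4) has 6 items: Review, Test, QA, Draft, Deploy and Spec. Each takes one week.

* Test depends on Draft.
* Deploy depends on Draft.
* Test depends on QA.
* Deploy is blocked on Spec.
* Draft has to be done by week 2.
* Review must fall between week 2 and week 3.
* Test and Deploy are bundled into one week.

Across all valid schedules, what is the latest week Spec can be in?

week 3

Downstream work caps Spec at week 3.
Spec at week 3 is achievable: QA=week 1, Spec=week 3, Test=week 4, Draft=week 1, Deploy=week 4, Review=week 2.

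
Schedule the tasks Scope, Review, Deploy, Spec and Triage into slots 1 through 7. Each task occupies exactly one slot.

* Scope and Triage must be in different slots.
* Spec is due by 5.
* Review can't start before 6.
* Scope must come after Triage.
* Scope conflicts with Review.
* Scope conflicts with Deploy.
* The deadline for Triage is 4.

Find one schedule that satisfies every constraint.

Review in 6; Spec in 1; Triage in 1; Deploy in 1; Scope in 2

Checking: Triage(1) before Scope(2); Scope(2) != Triage(1); Scope(2) != Review(6); Scope(2) != Deploy(1); Spec=1 in [1,5]; Review=6 in [6,7]; Triage=1 in [1,4].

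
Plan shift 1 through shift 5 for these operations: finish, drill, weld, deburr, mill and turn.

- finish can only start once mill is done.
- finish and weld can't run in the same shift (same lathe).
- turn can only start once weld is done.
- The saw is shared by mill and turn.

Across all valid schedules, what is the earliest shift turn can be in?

shift 2

Precedence pushes turn to at least shift 2.
turn at shift 2 is achievable: mill in shift 1, weld in shift 1, deburr in shift 1, drill in shift 1, turn in shift 2, finish in shift 2.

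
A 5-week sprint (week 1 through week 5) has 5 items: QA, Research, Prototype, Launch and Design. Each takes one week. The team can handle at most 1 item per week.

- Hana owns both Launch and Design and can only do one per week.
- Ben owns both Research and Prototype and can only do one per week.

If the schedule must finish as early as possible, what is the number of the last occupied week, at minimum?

week 5

With at most 1 per week and 5 work items, at least 5 weeks are needed.
5 works (last occupied week: week 5): for example Design=week 5; Prototype=week 3; Research=week 2; Launch=week 4; QA=week 1.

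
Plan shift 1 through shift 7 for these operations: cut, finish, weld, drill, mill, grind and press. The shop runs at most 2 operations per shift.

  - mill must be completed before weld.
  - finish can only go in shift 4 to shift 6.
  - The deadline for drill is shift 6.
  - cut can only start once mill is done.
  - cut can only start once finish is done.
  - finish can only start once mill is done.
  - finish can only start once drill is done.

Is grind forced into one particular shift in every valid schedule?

No

grind can be shift 1 (e.g. grind=shift 1, drill=shift 1, press=shift 2, cut=shift 5, finish=shift 4, mill=shift 2, weld=shift 3) or shift 2 (e.g. press in shift 3; weld in shift 2; drill in shift 1; finish in shift 4; grind in shift 2; mill in shift 1; cut in shift 5).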